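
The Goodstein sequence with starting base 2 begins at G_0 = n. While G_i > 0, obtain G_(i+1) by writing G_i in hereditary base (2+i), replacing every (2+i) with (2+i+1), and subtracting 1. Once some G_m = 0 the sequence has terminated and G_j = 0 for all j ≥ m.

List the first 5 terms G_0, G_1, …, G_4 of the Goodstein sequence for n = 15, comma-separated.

step 0: 15 = 2^(2 + 1) + 2^2 + 2 + 1; sub 3 for 2: 3^(3 + 1) + 3^3 + 3 + 1; = 112; G_1 = 112−1 = 111
step 1: 111 = 3^(3 + 1) + 3^3 + 3; sub 4 for 3: 4^(4 + 1) + 4^4 + 4; = 1284; G_2 = 1284−1 = 1283
step 2: 1283 = 4^(4 + 1) + 4^4 + 3; sub 5 for 4: 5^(5 + 1) + 5^5 + 3; = 18753; G_3 = 18753−1 = 18752
step 3: 18752 = 5^(5 + 1) + 5^5 + 2; sub 6 for 5: 6^(6 + 1) + 6^6 + 2; = 326594; G_4 = 326594−1 = 326593

15, 111, 1283, 18752, 326593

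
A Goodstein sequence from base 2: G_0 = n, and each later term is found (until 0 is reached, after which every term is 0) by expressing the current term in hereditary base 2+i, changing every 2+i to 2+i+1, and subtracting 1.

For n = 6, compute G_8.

555551

G_0 = 6. HB_2(6) = 2^2 + 2. Bump = 30. G_1 = 29.
G_1 = 29. HB_3(29) = 3^3 + 2. Bump = 258. G_2 = 257.
G_2 = 257. HB_4(257) = 4^4 + 1. Bump = 3126. G_3 = 3125.
G_3 = 3125. HB_5(3125) = 5^5. Bump = 46656. G_4 = 46655.
G_4 = 46655. HB_6(46655) = 5·6^5 + 5·6^4 + 5·6^3 + 5·6^2 + 5·6 + 5. Bump = 98040. G_5 = 98039.
G_5 = 98039. HB_7(98039) = 5·7^5 + 5·7^4 + 5·7^3 + 5·7^2 + 5·7 + 4. Bump = 187244. G_6 = 187243.
G_6 = 187243. HB_8(187243) = 5·8^5 + 5·8^4 + 5·8^3 + 5·8^2 + 5·8 + 3. Bump = 332148. G_7 = 332147.
G_7 = 332147. HB_9(332147) = 5·9^5 + 5·9^4 + 5·9^3 + 5·9^2 + 5·9 + 2. Bump = 555552. G_8 = 555551.
G_8 = 555551. HB_10(555551) = 5·10^5 + 5·10^4 + 5·10^3 + 5·10^2 + 5·10 + 1. Bump = 885776. G_9 = 885775.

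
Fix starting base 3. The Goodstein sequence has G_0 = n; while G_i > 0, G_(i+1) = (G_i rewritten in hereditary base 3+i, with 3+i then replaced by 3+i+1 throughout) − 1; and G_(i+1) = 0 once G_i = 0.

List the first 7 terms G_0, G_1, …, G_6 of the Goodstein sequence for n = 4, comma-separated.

4, 4, 4, 3, 2, 1, 0

step 0: 4 = 3 + 1; sub 4 for 3: 4 + 1; = 5; G_1 = 5−1 = 4
step 1: 4 = 4; sub 5 for 4: 5; = 5; G_2 = 5−1 = 4
step 2: 4 = 4; sub 6 for 5: 4; = 4; G_3 = 4−1 = 3
step 3: 3 = 3; sub 7 for 6: 3; = 3; G_4 = 3−1 = 2
step 4: 2 = 2; sub 8 for 7: 2; = 2; G_5 = 2−1 = 1
step 5: 1 = 1; sub 9 for 8: 1; = 1; G_6 = 1−1 = 0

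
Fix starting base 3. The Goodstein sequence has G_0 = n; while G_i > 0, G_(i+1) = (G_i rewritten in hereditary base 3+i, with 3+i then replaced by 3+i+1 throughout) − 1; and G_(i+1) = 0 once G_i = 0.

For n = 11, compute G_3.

G_0 = 11. HB_3(11) = 3^2 + 2. Bump = 18. G_1 = 17.
G_1 = 17. HB_4(17) = 4^2 + 1. Bump = 26. G_2 = 25.
G_2 = 25. HB_5(25) = 5^2. Bump = 36. G_3 = 35.
G_3 = 35. HB_6(35) = 5·6 + 5. Bump = 40. G_4 = 39.

35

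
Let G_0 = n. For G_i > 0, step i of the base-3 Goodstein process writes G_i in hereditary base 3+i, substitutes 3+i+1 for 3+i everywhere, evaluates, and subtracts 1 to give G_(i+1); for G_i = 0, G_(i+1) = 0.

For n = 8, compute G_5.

11

G_0 = 8. HB_3(8) = 2·3 + 2. Bump = 10. G_1 = 9.
G_1 = 9. HB_4(9) = 2·4 + 1. Bump = 11. G_2 = 10.
G_2 = 10. HB_5(10) = 2·5. Bump = 12. G_3 = 11.
G_3 = 11. HB_6(11) = 6 + 5. Bump = 12. G_4 = 11.
G_4 = 11. HB_7(11) = 7 + 4. Bump = 12. G_5 = 11.
G_5 = 11. HB_8(11) = 8 + 3. Bump = 12. G_6 = 11.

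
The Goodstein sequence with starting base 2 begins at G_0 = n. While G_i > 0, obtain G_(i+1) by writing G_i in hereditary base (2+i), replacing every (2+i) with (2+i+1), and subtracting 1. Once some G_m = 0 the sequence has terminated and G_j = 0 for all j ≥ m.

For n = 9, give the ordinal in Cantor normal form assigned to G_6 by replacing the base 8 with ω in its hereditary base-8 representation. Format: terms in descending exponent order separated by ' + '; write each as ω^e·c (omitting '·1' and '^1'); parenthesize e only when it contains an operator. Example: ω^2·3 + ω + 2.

ω^ω·3 + ω^3·3 + ω^2·3 + ω·2 + 7

G_0 = 9. HB_2(9) = 2^(2 + 1) + 1. Bump = 82. G_1 = 81.
G_1 = 81. HB_3(81) = 3^(3 + 1). Bump = 1024. G_2 = 1023.
G_2 = 1023. HB_4(1023) = 3·4^4 + 3·4^3 + 3·4^2 + 3·4 + 3. Bump = 9843. G_3 = 9842.
G_3 = 9842. HB_5(9842) = 3·5^5 + 3·5^3 + 3·5^2 + 3·5 + 2. Bump = 140744. G_4 = 140743.
G_4 = 140743. HB_6(140743) = 3·6^6 + 3·6^3 + 3·6^2 + 3·6 + 1. Bump = 2471827. G_5 = 2471826.
G_5 = 2471826. HB_7(2471826) = 3·7^7 + 3·7^3 + 3·7^2 + 3·7. Bump = 50333400. G_6 = 50333399.
G_6 = 50333399. HB_8(50333399) = 3·8^8 + 3·8^3 + 3·8^2 + 2·8 + 7. Bump = 1162263922. G_7 = 1162263921.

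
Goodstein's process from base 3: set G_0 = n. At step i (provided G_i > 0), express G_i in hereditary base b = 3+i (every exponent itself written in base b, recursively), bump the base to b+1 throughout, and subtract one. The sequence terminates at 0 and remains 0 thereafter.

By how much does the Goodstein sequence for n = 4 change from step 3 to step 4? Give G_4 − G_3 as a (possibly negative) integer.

i=0: 4 = 3 + 1 (b=3); 3→4: 4 + 1 = 5; 5−1 = 4
i=1: 4 = 4 (b=4); 4→5: 5 = 5; 5−1 = 4
i=2: 4 = 4 (b=5); 5→6: 4 = 4; 4−1 = 3
i=3: 3 = 3 (b=6); 6→7: 3 = 3; 3−1 = 2

-1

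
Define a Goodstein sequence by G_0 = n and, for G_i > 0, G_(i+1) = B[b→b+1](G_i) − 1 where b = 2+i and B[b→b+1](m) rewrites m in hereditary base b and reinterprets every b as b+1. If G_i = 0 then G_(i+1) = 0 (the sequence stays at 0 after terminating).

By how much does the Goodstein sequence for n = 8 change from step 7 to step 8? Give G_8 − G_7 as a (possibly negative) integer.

step 0: 8 = 2^(2 + 1); sub 3 for 2: 3^(3 + 1); = 81; G_1 = 81−1 = 80
step 1: 80 = 2·3^3 + 2·3^2 + 2·3 + 2; sub 4 for 3: 2·4^4 + 2·4^2 + 2·4 + 2; = 554; G_2 = 554−1 = 553
step 2: 553 = 2·4^4 + 2·4^2 + 2·4 + 1; sub 5 for 4: 2·5^5 + 2·5^2 + 2·5 + 1; = 6311; G_3 = 6311−1 = 6310
step 3: 6310 = 2·5^5 + 2·5^2 + 2·5; sub 6 for 5: 2·6^6 + 2·6^2 + 2·6; = 93396; G_4 = 93396−1 = 93395
step 4: 93395 = 2·6^6 + 2·6^2 + 6 + 5; sub 7 for 6: 2·7^7 + 2·7^2 + 7 + 5; = 1647196; G_5 = 1647196−1 = 1647195
step 5: 1647195 = 2·7^7 + 2·7^2 + 7 + 4; sub 8 for 7: 2·8^8 + 2·8^2 + 8 + 4; = 33554572; G_6 = 33554572−1 = 33554571
step 6: 33554571 = 2·8^8 + 2·8^2 + 8 + 3; sub 9 for 8: 2·9^9 + 2·9^2 + 9 + 3; = 774841152; G_7 = 774841152−1 = 774841151
step 7: 774841151 = 2·9^9 + 2·9^2 + 9 + 2; sub 10 for 9: 2·10^10 + 2·10^2 + 10 + 2; = 20000000212; G_8 = 20000000212−1 = 20000000211

19225159060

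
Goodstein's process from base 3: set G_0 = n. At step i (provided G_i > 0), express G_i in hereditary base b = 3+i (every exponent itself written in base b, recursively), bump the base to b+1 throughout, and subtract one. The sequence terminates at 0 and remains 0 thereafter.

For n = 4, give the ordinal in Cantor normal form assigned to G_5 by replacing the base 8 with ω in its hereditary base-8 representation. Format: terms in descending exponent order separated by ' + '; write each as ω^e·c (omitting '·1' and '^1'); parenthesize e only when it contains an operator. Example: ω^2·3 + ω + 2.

base 3: 4 = 3 + 1; at 4: 4 + 1 = 5; next = 4
base 4: 4 = 4; at 5: 5 = 5; next = 4
base 5: 4 = 4; at 6: 4 = 4; next = 3
base 6: 3 = 3; at 7: 3 = 3; next = 2
base 7: 2 = 2; at 8: 2 = 2; next = 1
base 8: 1 = 1; at 9: 1 = 1; next = 0

1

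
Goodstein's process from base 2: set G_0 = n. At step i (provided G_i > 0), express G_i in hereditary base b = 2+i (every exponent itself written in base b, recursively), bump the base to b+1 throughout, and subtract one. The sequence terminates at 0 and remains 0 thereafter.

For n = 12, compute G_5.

5764910

12 —HB2→ 2^(2 + 1) + 2^2 —bump→ 3^(3 + 1) + 3^3 = 108 —(−1)→ 107
107 —HB3→ 3^(3 + 1) + 2·3^2 + 2·3 + 2 —bump→ 4^(4 + 1) + 2·4^2 + 2·4 + 2 = 1066 —(−1)→ 1065
1065 —HB4→ 4^(4 + 1) + 2·4^2 + 2·4 + 1 —bump→ 5^(5 + 1) + 2·5^2 + 2·5 + 1 = 15686 —(−1)→ 15685
15685 —HB5→ 5^(5 + 1) + 2·5^2 + 2·5 —bump→ 6^(6 + 1) + 2·6^2 + 2·6 = 280020 —(−1)→ 280019
280019 —HB6→ 6^(6 + 1) + 2·6^2 + 6 + 5 —bump→ 7^(7 + 1) + 2·7^2 + 7 + 5 = 5764911 —(−1)→ 5764910
5764910 —HB7→ 7^(7 + 1) + 2·7^2 + 7 + 4 —bump→ 8^(8 + 1) + 2·8^2 + 8 + 4 = 134217868 —(−1)→ 134217867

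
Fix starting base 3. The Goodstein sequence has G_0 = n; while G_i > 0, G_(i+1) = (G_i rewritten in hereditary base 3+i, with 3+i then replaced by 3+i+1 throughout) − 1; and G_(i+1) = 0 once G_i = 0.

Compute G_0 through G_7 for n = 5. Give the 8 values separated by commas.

5, 5, 5, 5, 4, 3, 2, 1

i=0: 5 = 3 + 2 (b=3); 3→4: 4 + 2 = 6; 6−1 = 5
i=1: 5 = 4 + 1 (b=4); 4→5: 5 + 1 = 6; 6−1 = 5
i=2: 5 = 5 (b=5); 5→6: 6 = 6; 6−1 = 5
i=3: 5 = 5 (b=6); 6→7: 5 = 5; 5−1 = 4
i=4: 4 = 4 (b=7); 7→8: 4 = 4; 4−1 = 3
i=5: 3 = 3 (b=8); 8→9: 3 = 3; 3−1 = 2
i=6: 2 = 2 (b=9); 9→10: 2 = 2; 2−1 = 1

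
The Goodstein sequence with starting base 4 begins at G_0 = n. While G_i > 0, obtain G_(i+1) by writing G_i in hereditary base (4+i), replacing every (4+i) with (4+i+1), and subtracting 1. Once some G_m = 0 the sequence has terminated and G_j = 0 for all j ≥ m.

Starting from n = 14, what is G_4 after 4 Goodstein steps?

base 4: 14 = 3·4 + 2; at 5: 3·5 + 2 = 17; next = 16
base 5: 16 = 3·5 + 1; at 6: 3·6 + 1 = 19; next = 18
base 6: 18 = 3·6; at 7: 3·7 = 21; next = 20
base 7: 20 = 2·7 + 6; at 8: 2·8 + 6 = 22; next = 21
base 8: 21 = 2·8 + 5; at 9: 2·9 + 5 = 23; next = 22

21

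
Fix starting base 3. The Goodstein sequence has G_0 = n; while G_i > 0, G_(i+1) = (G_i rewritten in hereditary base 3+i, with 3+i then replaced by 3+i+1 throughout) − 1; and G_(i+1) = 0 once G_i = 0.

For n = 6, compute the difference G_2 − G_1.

(0) 6|_3 = 2·3 ↦ 2·4|_4 = 8 ⇒ 7
(1) 7|_4 = 4 + 3 ↦ 5 + 3|_5 = 8 ⇒ 7

0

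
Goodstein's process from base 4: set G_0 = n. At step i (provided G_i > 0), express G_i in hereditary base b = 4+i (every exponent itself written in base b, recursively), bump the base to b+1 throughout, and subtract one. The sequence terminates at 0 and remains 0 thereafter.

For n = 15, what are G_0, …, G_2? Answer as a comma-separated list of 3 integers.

15, 17, 19

15 —HB4→ 3·4 + 3 —bump→ 3·5 + 3 = 18 —(−1)→ 17
17 —HB5→ 3·5 + 2 —bump→ 3·6 + 2 = 20 —(−1)→ 19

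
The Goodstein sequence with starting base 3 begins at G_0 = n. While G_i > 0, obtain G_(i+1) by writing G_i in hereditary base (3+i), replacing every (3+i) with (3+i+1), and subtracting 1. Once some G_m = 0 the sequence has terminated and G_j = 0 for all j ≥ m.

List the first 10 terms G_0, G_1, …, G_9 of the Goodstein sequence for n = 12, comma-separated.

step 0: 12 = 3^2 + 3; sub 4 for 3: 4^2 + 4; = 20; G_1 = 20−1 = 19
step 1: 19 = 4^2 + 3; sub 5 for 4: 5^2 + 3; = 28; G_2 = 28−1 = 27
step 2: 27 = 5^2 + 2; sub 6 for 5: 6^2 + 2; = 38; G_3 = 38−1 = 37
step 3: 37 = 6^2 + 1; sub 7 for 6: 7^2 + 1; = 50; G_4 = 50−1 = 49
step 4: 49 = 7^2; sub 8 for 7: 8^2; = 64; G_5 = 64−1 = 63
step 5: 63 = 7·8 + 7; sub 9 for 8: 7·9 + 7; = 70; G_6 = 70−1 = 69
step 6: 69 = 7·9 + 6; sub 10 for 9: 7·10 + 6; = 76; G_7 = 76−1 = 75
step 7: 75 = 7·10 + 5; sub 11 for 10: 7·11 + 5; = 82; G_8 = 82−1 = 81
step 8: 81 = 7·11 + 4; sub 12 for 11: 7·12 + 4; = 88; G_9 = 88−1 = 87

12, 19, 27, 37, 49, 63, 69, 75, 81, 87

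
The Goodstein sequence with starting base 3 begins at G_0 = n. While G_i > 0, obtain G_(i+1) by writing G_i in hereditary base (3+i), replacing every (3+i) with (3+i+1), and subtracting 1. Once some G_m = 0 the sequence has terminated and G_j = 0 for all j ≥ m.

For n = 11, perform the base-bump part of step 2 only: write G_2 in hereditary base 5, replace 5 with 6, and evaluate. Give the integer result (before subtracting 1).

[0] 11 ≡ 3^2 + 2 (base 3). Lift 4: 18. −1: 17.
[1] 17 ≡ 4^2 + 1 (base 4). Lift 5: 26. −1: 25.
[2] 25 ≡ 5^2 (base 5). Lift 6: 36. −1: 35.

36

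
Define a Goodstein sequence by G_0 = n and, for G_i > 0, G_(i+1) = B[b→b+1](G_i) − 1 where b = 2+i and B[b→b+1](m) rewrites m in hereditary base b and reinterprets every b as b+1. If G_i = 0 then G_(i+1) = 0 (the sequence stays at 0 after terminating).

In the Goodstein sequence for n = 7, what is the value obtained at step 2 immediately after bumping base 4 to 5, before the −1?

base 2: 7 = 2^2 + 2 + 1; at 3: 3^3 + 3 + 1 = 31; next = 30
base 3: 30 = 3^3 + 3; at 4: 4^4 + 4 = 260; next = 259
base 4: 259 = 4^4 + 3; at 5: 5^5 + 3 = 3128; next = 3127

3128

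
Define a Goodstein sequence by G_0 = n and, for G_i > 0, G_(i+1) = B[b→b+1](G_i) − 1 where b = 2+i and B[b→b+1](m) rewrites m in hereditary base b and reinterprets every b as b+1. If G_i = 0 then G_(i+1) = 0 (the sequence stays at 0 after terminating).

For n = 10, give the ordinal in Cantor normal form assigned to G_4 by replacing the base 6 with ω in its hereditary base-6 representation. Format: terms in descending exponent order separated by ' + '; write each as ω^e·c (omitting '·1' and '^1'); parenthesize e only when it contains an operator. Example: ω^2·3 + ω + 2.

ω^ω·5 + ω^5·5 + ω^4·5 + ω^3·5 + ω^2·5 + ω·5 + 5

step 0: 10 = 2^(2 + 1) + 2; sub 3 for 2: 3^(3 + 1) + 3; = 84; G_1 = 84−1 = 83
step 1: 83 = 3^(3 + 1) + 2; sub 4 for 3: 4^(4 + 1) + 2; = 1026; G_2 = 1026−1 = 1025
step 2: 1025 = 4^(4 + 1) + 1; sub 5 for 4: 5^(5 + 1) + 1; = 15626; G_3 = 15626−1 = 15625
step 3: 15625 = 5^(5 + 1); sub 6 for 5: 6^(6 + 1); = 279936; G_4 = 279936−1 = 279935
step 4: 279935 = 5·6^6 + 5·6^5 + 5·6^4 + 5·6^3 + 5·6^2 + 5·6 + 5; sub 7 for 6: 5·7^7 + 5·7^5 + 5·7^4 + 5·7^3 + 5·7^2 + 5·7 + 5; = 4215755; G_5 = 4215755−1 = 4215754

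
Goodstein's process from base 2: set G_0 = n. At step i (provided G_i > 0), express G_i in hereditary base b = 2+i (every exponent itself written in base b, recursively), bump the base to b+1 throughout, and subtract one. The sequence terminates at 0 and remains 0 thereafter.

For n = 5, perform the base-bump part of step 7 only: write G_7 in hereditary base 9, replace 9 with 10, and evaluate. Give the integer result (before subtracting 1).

3326

G_0=5  [base 2] 2^2 + 1  →[2↦3]→  3^3 + 1 = 28  −1 ⇒ G_1=27
G_1=27  [base 3] 3^3  →[3↦4]→  4^4 = 256  −1 ⇒ G_2=255
G_2=255  [base 4] 3·4^3 + 3·4^2 + 3·4 + 3  →[4↦5]→  3·5^3 + 3·5^2 + 3·5 + 3 = 468  −1 ⇒ G_3=467
G_3=467  [base 5] 3·5^3 + 3·5^2 + 3·5 + 2  →[5↦6]→  3·6^3 + 3·6^2 + 3·6 + 2 = 776  −1 ⇒ G_4=775
G_4=775  [base 6] 3·6^3 + 3·6^2 + 3·6 + 1  →[6↦7]→  3·7^3 + 3·7^2 + 3·7 + 1 = 1198  −1 ⇒ G_5=1197
G_5=1197  [base 7] 3·7^3 + 3·7^2 + 3·7  →[7↦8]→  3·8^3 + 3·8^2 + 3·8 = 1752  −1 ⇒ G_6=1751
G_6=1751  [base 8] 3·8^3 + 3·8^2 + 2·8 + 7  →[8↦9]→  3·9^3 + 3·9^2 + 2·9 + 7 = 2455  −1 ⇒ G_7=2454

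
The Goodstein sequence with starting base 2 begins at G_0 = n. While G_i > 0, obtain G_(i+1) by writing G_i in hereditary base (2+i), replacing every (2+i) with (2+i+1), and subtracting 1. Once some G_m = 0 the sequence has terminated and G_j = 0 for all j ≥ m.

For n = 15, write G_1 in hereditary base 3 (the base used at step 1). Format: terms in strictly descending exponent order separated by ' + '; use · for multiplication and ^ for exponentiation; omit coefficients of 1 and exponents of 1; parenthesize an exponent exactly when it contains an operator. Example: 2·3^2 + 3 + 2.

3^(3 + 1) + 3^3 + 3

G_0 = 15. HB_2(15) = 2^(2 + 1) + 2^2 + 2 + 1. Bump = 112. G_1 = 111.
G_1 = 111. HB_3(111) = 3^(3 + 1) + 3^3 + 3. Bump = 1284. G_2 = 1283.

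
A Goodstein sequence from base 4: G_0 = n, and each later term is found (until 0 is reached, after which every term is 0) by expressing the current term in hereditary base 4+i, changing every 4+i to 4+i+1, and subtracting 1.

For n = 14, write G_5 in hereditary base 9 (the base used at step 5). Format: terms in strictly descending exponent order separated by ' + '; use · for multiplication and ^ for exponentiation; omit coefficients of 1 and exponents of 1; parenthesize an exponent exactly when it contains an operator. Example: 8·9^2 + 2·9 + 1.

G_0=14  [base 4] 3·4 + 2  →[4↦5]→  3·5 + 2 = 17  −1 ⇒ G_1=16
G_1=16  [base 5] 3·5 + 1  →[5↦6]→  3·6 + 1 = 19  −1 ⇒ G_2=18
G_2=18  [base 6] 3·6  →[6↦7]→  3·7 = 21  −1 ⇒ G_3=20
G_3=20  [base 7] 2·7 + 6  →[7↦8]→  2·8 + 6 = 22  −1 ⇒ G_4=21
G_4=21  [base 8] 2·8 + 5  →[8↦9]→  2·9 + 5 = 23  −1 ⇒ G_5=22
G_5=22  [base 9] 2·9 + 4  →[9↦10]→  2·10 + 4 = 24  −1 ⇒ G_6=23

2·9 + 4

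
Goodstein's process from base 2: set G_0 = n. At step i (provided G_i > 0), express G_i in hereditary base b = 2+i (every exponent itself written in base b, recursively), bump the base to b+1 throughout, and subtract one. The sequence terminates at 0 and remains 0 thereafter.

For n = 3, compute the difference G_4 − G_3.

step 0: 3 = 2 + 1; sub 3 for 2: 3 + 1; = 4; G_1 = 4−1 = 3
step 1: 3 = 3; sub 4 for 3: 4; = 4; G_2 = 4−1 = 3
step 2: 3 = 3; sub 5 for 4: 3; = 3; G_3 = 3−1 = 2
step 3: 2 = 2; sub 6 for 5: 2; = 2; G_4 = 2−1 = 1

-1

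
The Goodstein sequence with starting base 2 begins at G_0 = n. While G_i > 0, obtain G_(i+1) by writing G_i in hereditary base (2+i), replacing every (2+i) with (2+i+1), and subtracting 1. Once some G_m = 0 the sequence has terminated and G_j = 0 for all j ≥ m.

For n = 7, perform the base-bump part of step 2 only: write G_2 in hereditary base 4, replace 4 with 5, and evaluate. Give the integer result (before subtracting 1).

(0) 7|_2 = 2^2 + 2 + 1 ↦ 3^3 + 3 + 1|_3 = 31 ⇒ 30
(1) 30|_3 = 3^3 + 3 ↦ 4^4 + 4|_4 = 260 ⇒ 259
(2) 259|_4 = 4^4 + 3 ↦ 5^5 + 3|_5 = 3128 ⇒ 3127

3128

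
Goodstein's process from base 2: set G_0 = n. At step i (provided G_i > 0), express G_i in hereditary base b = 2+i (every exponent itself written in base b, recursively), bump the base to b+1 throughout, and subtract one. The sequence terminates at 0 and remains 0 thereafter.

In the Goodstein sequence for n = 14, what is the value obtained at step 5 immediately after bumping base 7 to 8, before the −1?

(0) 14|_2 = 2^(2 + 1) + 2^2 + 2 ↦ 3^(3 + 1) + 3^3 + 3|_3 = 111 ⇒ 110
(1) 110|_3 = 3^(3 + 1) + 3^3 + 2 ↦ 4^(4 + 1) + 4^4 + 2|_4 = 1282 ⇒ 1281
(2) 1281|_4 = 4^(4 + 1) + 4^4 + 1 ↦ 5^(5 + 1) + 5^5 + 1|_5 = 18751 ⇒ 18750
(3) 18750|_5 = 5^(5 + 1) + 5^5 ↦ 6^(6 + 1) + 6^6|_6 = 326592 ⇒ 326591
(4) 326591|_6 = 6^(6 + 1) + 5·6^5 + 5·6^4 + 5·6^3 + 5·6^2 + 5·6 + 5 ↦ 7^(7 + 1) + 5·7^5 + 5·7^4 + 5·7^3 + 5·7^2 + 5·7 + 5|_7 = 5862841 ⇒ 5862840
(5) 5862840|_7 = 7^(7 + 1) + 5·7^5 + 5·7^4 + 5·7^3 + 5·7^2 + 5·7 + 4 ↦ 8^(8 + 1) + 5·8^5 + 5·8^4 + 5·8^3 + 5·8^2 + 5·8 + 4|_8 = 134404972 ⇒ 134404971

134404972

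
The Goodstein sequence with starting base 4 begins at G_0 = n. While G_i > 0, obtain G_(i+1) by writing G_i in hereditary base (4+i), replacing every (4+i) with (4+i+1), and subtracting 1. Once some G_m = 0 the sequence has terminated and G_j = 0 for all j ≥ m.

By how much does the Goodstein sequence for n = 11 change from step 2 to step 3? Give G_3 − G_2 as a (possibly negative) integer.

1

[0] 11 ≡ 2·4 + 3 (base 4). Lift 5: 13. −1: 12.
[1] 12 ≡ 2·5 + 2 (base 5). Lift 6: 14. −1: 13.
[2] 13 ≡ 2·6 + 1 (base 6). Lift 7: 15. −1: 14.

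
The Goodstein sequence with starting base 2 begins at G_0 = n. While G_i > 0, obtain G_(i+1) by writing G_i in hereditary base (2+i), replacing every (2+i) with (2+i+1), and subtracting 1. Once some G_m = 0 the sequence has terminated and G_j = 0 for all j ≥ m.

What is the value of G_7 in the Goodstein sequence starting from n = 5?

2454

5 —HB2→ 2^2 + 1 —bump→ 3^3 + 1 = 28 —(−1)→ 27
27 —HB3→ 3^3 —bump→ 4^4 = 256 —(−1)→ 255
255 —HB4→ 3·4^3 + 3·4^2 + 3·4 + 3 —bump→ 3·5^3 + 3·5^2 + 3·5 + 3 = 468 —(−1)→ 467
467 —HB5→ 3·5^3 + 3·5^2 + 3·5 + 2 —bump→ 3·6^3 + 3·6^2 + 3·6 + 2 = 776 —(−1)→ 775
775 —HB6→ 3·6^3 + 3·6^2 + 3·6 + 1 —bump→ 3·7^3 + 3·7^2 + 3·7 + 1 = 1198 —(−1)→ 1197
1197 —HB7→ 3·7^3 + 3·7^2 + 3·7 —bump→ 3·8^3 + 3·8^2 + 3·8 = 1752 —(−1)→ 1751
1751 —HB8→ 3·8^3 + 3·8^2 + 2·8 + 7 —bump→ 3·9^3 + 3·9^2 + 2·9 + 7 = 2455 —(−1)→ 2454
2454 —HB9→ 3·9^3 + 3·9^2 + 2·9 + 6 —bump→ 3·10^3 + 3·10^2 + 2·10 + 6 = 3326 —(−1)→ 3325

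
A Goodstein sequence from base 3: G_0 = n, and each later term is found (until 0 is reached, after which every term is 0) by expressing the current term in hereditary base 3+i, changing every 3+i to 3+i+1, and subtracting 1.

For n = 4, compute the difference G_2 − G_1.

0

[0] 4 ≡ 3 + 1 (base 3). Lift 4: 5. −1: 4.
[1] 4 ≡ 4 (base 4). Lift 5: 5. −1: 4.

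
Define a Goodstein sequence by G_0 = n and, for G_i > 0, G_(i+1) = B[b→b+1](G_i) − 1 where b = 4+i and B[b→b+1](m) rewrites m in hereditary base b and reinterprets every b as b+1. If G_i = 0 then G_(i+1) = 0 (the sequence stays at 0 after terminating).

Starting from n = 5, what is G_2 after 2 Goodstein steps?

G_0=5  [base 4] 4 + 1  →[4↦5]→  5 + 1 = 6  −1 ⇒ G_1=5
G_1=5  [base 5] 5  →[5↦6]→  6 = 6  −1 ⇒ G_2=5
G_2=5  [base 6] 5  →[6↦7]→  5 = 5  −1 ⇒ G_3=4

5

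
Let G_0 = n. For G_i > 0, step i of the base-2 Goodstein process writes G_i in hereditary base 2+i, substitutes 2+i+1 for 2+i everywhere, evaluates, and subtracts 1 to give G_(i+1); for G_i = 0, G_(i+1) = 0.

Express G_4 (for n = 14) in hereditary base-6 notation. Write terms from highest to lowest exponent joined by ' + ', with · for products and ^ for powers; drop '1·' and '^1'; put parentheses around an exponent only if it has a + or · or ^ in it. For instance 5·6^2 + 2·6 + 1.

[0] 14 ≡ 2^(2 + 1) + 2^2 + 2 (base 2). Lift 3: 111. −1: 110.
[1] 110 ≡ 3^(3 + 1) + 3^3 + 2 (base 3). Lift 4: 1282. −1: 1281.
[2] 1281 ≡ 4^(4 + 1) + 4^4 + 1 (base 4). Lift 5: 18751. −1: 18750.
[3] 18750 ≡ 5^(5 + 1) + 5^5 (base 5). Lift 6: 326592. −1: 326591.
[4] 326591 ≡ 6^(6 + 1) + 5·6^5 + 5·6^4 + 5·6^3 + 5·6^2 + 5·6 + 5 (base 6). Lift 7: 5862841. −1: 5862840.

6^(6 + 1) + 5·6^5 + 5·6^4 + 5·6^3 + 5·6^2 + 5·6 + 5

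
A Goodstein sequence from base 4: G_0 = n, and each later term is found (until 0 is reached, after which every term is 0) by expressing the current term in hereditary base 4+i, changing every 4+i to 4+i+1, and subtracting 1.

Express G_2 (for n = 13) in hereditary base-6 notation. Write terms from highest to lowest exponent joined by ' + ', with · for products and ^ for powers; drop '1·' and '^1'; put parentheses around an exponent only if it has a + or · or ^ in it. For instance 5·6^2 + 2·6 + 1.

[0] 13 ≡ 3·4 + 1 (base 4). Lift 5: 16. −1: 15.
[1] 15 ≡ 3·5 (base 5). Lift 6: 18. −1: 17.

2·6 + 5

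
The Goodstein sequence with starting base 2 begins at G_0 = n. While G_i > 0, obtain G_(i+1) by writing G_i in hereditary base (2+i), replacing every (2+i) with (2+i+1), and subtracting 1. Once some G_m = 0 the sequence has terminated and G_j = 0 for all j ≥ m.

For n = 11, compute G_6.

G_0 = 11. HB_2(11) = 2^(2 + 1) + 2 + 1. Bump = 85. G_1 = 84.
G_1 = 84. HB_3(84) = 3^(3 + 1) + 3. Bump = 1028. G_2 = 1027.
G_2 = 1027. HB_4(1027) = 4^(4 + 1) + 3. Bump = 15628. G_3 = 15627.
G_3 = 15627. HB_5(15627) = 5^(5 + 1) + 2. Bump = 279938. G_4 = 279937.
G_4 = 279937. HB_6(279937) = 6^(6 + 1) + 1. Bump = 5764802. G_5 = 5764801.
G_5 = 5764801. HB_7(5764801) = 7^(7 + 1). Bump = 134217728. G_6 = 134217727.
G_6 = 134217727. HB_8(134217727) = 7·8^8 + 7·8^7 + 7·8^6 + 7·8^5 + 7·8^4 + 7·8^3 + 7·8^2 + 7·8 + 7. Bump = 2749609303. G_7 = 2749609302.

134217727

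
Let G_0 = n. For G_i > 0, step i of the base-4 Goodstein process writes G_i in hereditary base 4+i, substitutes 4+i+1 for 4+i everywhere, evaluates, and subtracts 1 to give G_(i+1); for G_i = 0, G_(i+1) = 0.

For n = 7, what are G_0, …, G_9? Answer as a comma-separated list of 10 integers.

G_0=7  [base 4] 4 + 3  →[4↦5]→  5 + 3 = 8  −1 ⇒ G_1=7
G_1=7  [base 5] 5 + 2  →[5↦6]→  6 + 2 = 8  −1 ⇒ G_2=7
G_2=7  [base 6] 6 + 1  →[6↦7]→  7 + 1 = 8  −1 ⇒ G_3=7
G_3=7  [base 7] 7  →[7↦8]→  8 = 8  −1 ⇒ G_4=7
G_4=7  [base 8] 7  →[8↦9]→  7 = 7  −1 ⇒ G_5=6
G_5=6  [base 9] 6  →[9↦10]→  6 = 6  −1 ⇒ G_6=5
G_6=5  [base 10] 5  →[10↦11]→  5 = 5  −1 ⇒ G_7=4
G_7=4  [base 11] 4  →[11↦12]→  4 = 4  −1 ⇒ G_8=3
G_8=3  [base 12] 3  →[12↦13]→  3 = 3  −1 ⇒ G_9=2

7, 7, 7, 7, 7, 6, 5, 4, 3, 2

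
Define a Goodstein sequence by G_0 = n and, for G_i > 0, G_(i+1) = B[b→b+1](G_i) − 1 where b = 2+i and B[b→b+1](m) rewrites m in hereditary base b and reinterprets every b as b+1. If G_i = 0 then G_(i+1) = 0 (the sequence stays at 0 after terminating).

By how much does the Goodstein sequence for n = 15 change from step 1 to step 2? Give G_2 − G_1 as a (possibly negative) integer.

(0) 15|_2 = 2^(2 + 1) + 2^2 + 2 + 1 ↦ 3^(3 + 1) + 3^3 + 3 + 1|_3 = 112 ⇒ 111
(1) 111|_3 = 3^(3 + 1) + 3^3 + 3 ↦ 4^(4 + 1) + 4^4 + 4|_4 = 1284 ⇒ 1283

1172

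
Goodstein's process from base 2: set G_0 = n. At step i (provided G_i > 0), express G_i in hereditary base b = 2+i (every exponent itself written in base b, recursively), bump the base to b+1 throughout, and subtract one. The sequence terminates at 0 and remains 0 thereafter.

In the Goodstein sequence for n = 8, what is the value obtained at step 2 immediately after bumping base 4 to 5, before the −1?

6311

G_0 = 8. HB_2(8) = 2^(2 + 1). Bump = 81. G_1 = 80.
G_1 = 80. HB_3(80) = 2·3^3 + 2·3^2 + 2·3 + 2. Bump = 554. G_2 = 553.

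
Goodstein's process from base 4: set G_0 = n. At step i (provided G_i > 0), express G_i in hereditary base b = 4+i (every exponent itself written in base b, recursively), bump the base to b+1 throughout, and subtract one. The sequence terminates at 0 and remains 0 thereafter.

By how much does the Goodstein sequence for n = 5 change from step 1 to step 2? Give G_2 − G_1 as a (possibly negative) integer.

0

base 4: 5 = 4 + 1; at 5: 5 + 1 = 6; next = 5
base 5: 5 = 5; at 6: 6 = 6; next = 5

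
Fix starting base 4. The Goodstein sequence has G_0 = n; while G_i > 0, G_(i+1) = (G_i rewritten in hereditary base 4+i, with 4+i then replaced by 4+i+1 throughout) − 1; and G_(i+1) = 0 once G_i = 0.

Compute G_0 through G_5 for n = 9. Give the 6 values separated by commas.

9, 10, 11, 11, 11, 11

G_0=9  [base 4] 2·4 + 1  →[4↦5]→  2·5 + 1 = 11  −1 ⇒ G_1=10
G_1=10  [base 5] 2·5  →[5↦6]→  2·6 = 12  −1 ⇒ G_2=11
G_2=11  [base 6] 6 + 5  →[6↦7]→  7 + 5 = 12  −1 ⇒ G_3=11
G_3=11  [base 7] 7 + 4  →[7↦8]→  8 + 4 = 12  −1 ⇒ G_4=11
G_4=11  [base 8] 8 + 3  →[8↦9]→  9 + 3 = 12  −1 ⇒ G_5=11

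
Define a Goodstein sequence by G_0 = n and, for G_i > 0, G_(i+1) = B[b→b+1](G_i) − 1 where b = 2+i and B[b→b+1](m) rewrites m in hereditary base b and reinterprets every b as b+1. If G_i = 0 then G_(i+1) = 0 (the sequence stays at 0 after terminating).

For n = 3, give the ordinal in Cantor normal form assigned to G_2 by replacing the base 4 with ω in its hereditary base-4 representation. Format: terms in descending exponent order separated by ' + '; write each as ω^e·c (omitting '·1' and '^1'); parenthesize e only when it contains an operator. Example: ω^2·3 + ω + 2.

G_0 = 3. HB_2(3) = 2 + 1. Bump = 4. G_1 = 3.
G_1 = 3. HB_3(3) = 3. Bump = 4. G_2 = 3.
G_2 = 3. HB_4(3) = 3. Bump = 3. G_3 = 2.

3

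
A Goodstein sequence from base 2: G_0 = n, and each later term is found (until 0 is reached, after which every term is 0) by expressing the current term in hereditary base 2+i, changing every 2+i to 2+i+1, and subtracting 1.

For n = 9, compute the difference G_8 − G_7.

G_0 = 9. HB_2(9) = 2^(2 + 1) + 1. Bump = 82. G_1 = 81.
G_1 = 81. HB_3(81) = 3^(3 + 1). Bump = 1024. G_2 = 1023.
G_2 = 1023. HB_4(1023) = 3·4^4 + 3·4^3 + 3·4^2 + 3·4 + 3. Bump = 9843. G_3 = 9842.
G_3 = 9842. HB_5(9842) = 3·5^5 + 3·5^3 + 3·5^2 + 3·5 + 2. Bump = 140744. G_4 = 140743.
G_4 = 140743. HB_6(140743) = 3·6^6 + 3·6^3 + 3·6^2 + 3·6 + 1. Bump = 2471827. G_5 = 2471826.
G_5 = 2471826. HB_7(2471826) = 3·7^7 + 3·7^3 + 3·7^2 + 3·7. Bump = 50333400. G_6 = 50333399.
G_6 = 50333399. HB_8(50333399) = 3·8^8 + 3·8^3 + 3·8^2 + 2·8 + 7. Bump = 1162263922. G_7 = 1162263921.
G_7 = 1162263921. HB_9(1162263921) = 3·9^9 + 3·9^3 + 3·9^2 + 2·9 + 6. Bump = 30000003326. G_8 = 30000003325.

28837739404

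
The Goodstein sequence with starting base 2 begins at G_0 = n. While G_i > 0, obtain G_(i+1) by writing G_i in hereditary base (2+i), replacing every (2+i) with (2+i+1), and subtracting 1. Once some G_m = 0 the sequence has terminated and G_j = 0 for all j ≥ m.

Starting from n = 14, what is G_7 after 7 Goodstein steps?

3487116548

14 —HB2→ 2^(2 + 1) + 2^2 + 2 —bump→ 3^(3 + 1) + 3^3 + 3 = 111 —(−1)→ 110
110 —HB3→ 3^(3 + 1) + 3^3 + 2 —bump→ 4^(4 + 1) + 4^4 + 2 = 1282 —(−1)→ 1281
1281 —HB4→ 4^(4 + 1) + 4^4 + 1 —bump→ 5^(5 + 1) + 5^5 + 1 = 18751 —(−1)→ 18750
18750 —HB5→ 5^(5 + 1) + 5^5 —bump→ 6^(6 + 1) + 6^6 = 326592 —(−1)→ 326591
326591 —HB6→ 6^(6 + 1) + 5·6^5 + 5·6^4 + 5·6^3 + 5·6^2 + 5·6 + 5 —bump→ 7^(7 + 1) + 5·7^5 + 5·7^4 + 5·7^3 + 5·7^2 + 5·7 + 5 = 5862841 —(−1)→ 5862840
5862840 —HB7→ 7^(7 + 1) + 5·7^5 + 5·7^4 + 5·7^3 + 5·7^2 + 5·7 + 4 —bump→ 8^(8 + 1) + 5·8^5 + 5·8^4 + 5·8^3 + 5·8^2 + 5·8 + 4 = 134404972 —(−1)→ 134404971
134404971 —HB8→ 8^(8 + 1) + 5·8^5 + 5·8^4 + 5·8^3 + 5·8^2 + 5·8 + 3 —bump→ 9^(9 + 1) + 5·9^5 + 5·9^4 + 5·9^3 + 5·9^2 + 5·9 + 3 = 3487116549 —(−1)→ 3487116548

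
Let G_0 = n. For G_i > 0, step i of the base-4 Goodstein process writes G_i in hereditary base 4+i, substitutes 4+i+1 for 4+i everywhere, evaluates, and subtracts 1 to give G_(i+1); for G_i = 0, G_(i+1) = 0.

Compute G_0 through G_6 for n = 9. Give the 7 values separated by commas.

step 0: 9 = 2·4 + 1; sub 5 for 4: 2·5 + 1; = 11; G_1 = 11−1 = 10
step 1: 10 = 2·5; sub 6 for 5: 2·6; = 12; G_2 = 12−1 = 11
step 2: 11 = 6 + 5; sub 7 for 6: 7 + 5; = 12; G_3 = 12−1 = 11
step 3: 11 = 7 + 4; sub 8 for 7: 8 + 4; = 12; G_4 = 12−1 = 11
step 4: 11 = 8 + 3; sub 9 for 8: 9 + 3; = 12; G_5 = 12−1 = 11
step 5: 11 = 9 + 2; sub 10 for 9: 10 + 2; = 12; G_6 = 12−1 = 11

9, 10, 11, 11, 11, 11, 11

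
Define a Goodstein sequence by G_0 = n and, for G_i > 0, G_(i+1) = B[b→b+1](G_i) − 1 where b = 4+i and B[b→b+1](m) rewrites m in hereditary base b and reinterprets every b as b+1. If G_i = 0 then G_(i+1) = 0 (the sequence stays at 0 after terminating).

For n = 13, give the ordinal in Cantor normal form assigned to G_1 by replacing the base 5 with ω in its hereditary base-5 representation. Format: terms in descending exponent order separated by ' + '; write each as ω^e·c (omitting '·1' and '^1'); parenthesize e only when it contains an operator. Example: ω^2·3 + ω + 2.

i=0: 13 = 3·4 + 1 (b=4); 4→5: 3·5 + 1 = 16; 16−1 = 15
i=1: 15 = 3·5 (b=5); 5→6: 3·6 = 18; 18−1 = 17

ω·3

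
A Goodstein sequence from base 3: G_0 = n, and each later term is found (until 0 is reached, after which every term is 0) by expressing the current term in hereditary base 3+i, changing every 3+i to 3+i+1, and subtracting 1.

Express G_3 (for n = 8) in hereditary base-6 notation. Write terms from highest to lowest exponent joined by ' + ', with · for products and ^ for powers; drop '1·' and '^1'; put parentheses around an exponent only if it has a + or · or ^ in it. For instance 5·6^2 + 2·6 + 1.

6 + 5

8 —HB3→ 2·3 + 2 —bump→ 2·4 + 2 = 10 —(−1)→ 9
9 —HB4→ 2·4 + 1 —bump→ 2·5 + 1 = 11 —(−1)→ 10
10 —HB5→ 2·5 —bump→ 2·6 = 12 —(−1)→ 11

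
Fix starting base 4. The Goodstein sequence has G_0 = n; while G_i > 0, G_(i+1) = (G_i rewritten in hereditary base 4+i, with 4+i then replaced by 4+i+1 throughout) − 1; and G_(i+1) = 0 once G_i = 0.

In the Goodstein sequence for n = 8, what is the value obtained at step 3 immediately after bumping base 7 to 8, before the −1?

G_0=8  [base 4] 2·4  →[4↦5]→  2·5 = 10  −1 ⇒ G_1=9
G_1=9  [base 5] 5 + 4  →[5↦6]→  6 + 4 = 10  −1 ⇒ G_2=9
G_2=9  [base 6] 6 + 3  →[6↦7]→  7 + 3 = 10  −1 ⇒ G_3=9
G_3=9  [base 7] 7 + 2  →[7↦8]→  8 + 2 = 10  −1 ⇒ G_4=9

10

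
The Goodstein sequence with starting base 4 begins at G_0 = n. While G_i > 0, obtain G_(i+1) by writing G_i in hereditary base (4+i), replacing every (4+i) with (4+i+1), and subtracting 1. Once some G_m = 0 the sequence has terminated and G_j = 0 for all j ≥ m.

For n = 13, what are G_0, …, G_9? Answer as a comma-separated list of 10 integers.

G_0=13  [base 4] 3·4 + 1  →[4↦5]→  3·5 + 1 = 16  −1 ⇒ G_1=15
G_1=15  [base 5] 3·5  →[5↦6]→  3·6 = 18  −1 ⇒ G_2=17
G_2=17  [base 6] 2·6 + 5  →[6↦7]→  2·7 + 5 = 19  −1 ⇒ G_3=18
G_3=18  [base 7] 2·7 + 4  →[7↦8]→  2·8 + 4 = 20  −1 ⇒ G_4=19
G_4=19  [base 8] 2·8 + 3  →[8↦9]→  2·9 + 3 = 21  −1 ⇒ G_5=20
G_5=20  [base 9] 2·9 + 2  →[9↦10]→  2·10 + 2 = 22  −1 ⇒ G_6=21
G_6=21  [base 10] 2·10 + 1  →[10↦11]→  2·11 + 1 = 23  −1 ⇒ G_7=22
G_7=22  [base 11] 2·11  →[11↦12]→  2·12 = 24  −1 ⇒ G_8=23
G_8=23  [base 12] 12 + 11  →[12↦13]→  13 + 11 = 24  −1 ⇒ G_9=23

13, 15, 17, 18, 19, 20, 21, 22, 23, 23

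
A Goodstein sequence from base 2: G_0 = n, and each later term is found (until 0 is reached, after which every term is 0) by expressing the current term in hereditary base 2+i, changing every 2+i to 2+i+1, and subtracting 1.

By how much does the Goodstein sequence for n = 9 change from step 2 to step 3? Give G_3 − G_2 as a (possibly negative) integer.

8819

base 2: 9 = 2^(2 + 1) + 1; at 3: 3^(3 + 1) + 1 = 82; next = 81
base 3: 81 = 3^(3 + 1); at 4: 4^(4 + 1) = 1024; next = 1023
base 4: 1023 = 3·4^4 + 3·4^3 + 3·4^2 + 3·4 + 3; at 5: 3·5^5 + 3·5^3 + 3·5^2 + 3·5 + 3 = 9843; next = 9842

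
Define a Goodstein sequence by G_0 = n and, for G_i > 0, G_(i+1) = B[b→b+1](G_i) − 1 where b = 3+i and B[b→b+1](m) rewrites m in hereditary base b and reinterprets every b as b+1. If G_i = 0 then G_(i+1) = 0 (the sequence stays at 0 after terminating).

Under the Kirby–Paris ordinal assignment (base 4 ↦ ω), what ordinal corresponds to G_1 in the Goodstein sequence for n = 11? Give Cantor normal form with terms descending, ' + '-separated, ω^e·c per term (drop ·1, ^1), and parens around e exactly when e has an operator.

ω^2 + 1

[0] 11 ≡ 3^2 + 2 (base 3). Lift 4: 18. −1: 17.
[1] 17 ≡ 4^2 + 1 (base 4). Lift 5: 26. −1: 25.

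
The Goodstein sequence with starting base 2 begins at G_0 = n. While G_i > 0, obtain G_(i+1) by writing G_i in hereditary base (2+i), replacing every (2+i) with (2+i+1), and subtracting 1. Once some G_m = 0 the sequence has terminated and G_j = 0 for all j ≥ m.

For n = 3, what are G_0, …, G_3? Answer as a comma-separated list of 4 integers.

[0] 3 ≡ 2 + 1 (base 2). Lift 3: 4. −1: 3.
[1] 3 ≡ 3 (base 3). Lift 4: 4. −1: 3.
[2] 3 ≡ 3 (base 4). Lift 5: 3. −1: 2.

3, 3, 3, 2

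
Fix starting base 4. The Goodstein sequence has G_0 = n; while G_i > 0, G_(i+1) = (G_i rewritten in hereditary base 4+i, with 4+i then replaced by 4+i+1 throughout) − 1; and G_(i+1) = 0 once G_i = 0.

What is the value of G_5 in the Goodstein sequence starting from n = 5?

2

i=0: 5 = 4 + 1 (b=4); 4→5: 5 + 1 = 6; 6−1 = 5
i=1: 5 = 5 (b=5); 5→6: 6 = 6; 6−1 = 5
i=2: 5 = 5 (b=6); 6→7: 5 = 5; 5−1 = 4
i=3: 4 = 4 (b=7); 7→8: 4 = 4; 4−1 = 3
i=4: 3 = 3 (b=8); 8→9: 3 = 3; 3−1 = 2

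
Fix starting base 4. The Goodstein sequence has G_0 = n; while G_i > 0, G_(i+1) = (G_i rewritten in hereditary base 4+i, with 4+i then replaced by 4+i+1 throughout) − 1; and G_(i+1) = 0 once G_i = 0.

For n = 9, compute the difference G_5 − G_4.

0

G_0 = 9. HB_4(9) = 2·4 + 1. Bump = 11. G_1 = 10.
G_1 = 10. HB_5(10) = 2·5. Bump = 12. G_2 = 11.
G_2 = 11. HB_6(11) = 6 + 5. Bump = 12. G_3 = 11.
G_3 = 11. HB_7(11) = 7 + 4. Bump = 12. G_4 = 11.
G_4 = 11. HB_8(11) = 8 + 3. Bump = 12. G_5 = 11.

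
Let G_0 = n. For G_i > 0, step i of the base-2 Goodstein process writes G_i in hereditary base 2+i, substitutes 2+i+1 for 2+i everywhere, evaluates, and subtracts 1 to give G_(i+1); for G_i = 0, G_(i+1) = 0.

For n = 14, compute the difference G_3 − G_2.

(0) 14|_2 = 2^(2 + 1) + 2^2 + 2 ↦ 3^(3 + 1) + 3^3 + 3|_3 = 111 ⇒ 110
(1) 110|_3 = 3^(3 + 1) + 3^3 + 2 ↦ 4^(4 + 1) + 4^4 + 2|_4 = 1282 ⇒ 1281
(2) 1281|_4 = 4^(4 + 1) + 4^4 + 1 ↦ 5^(5 + 1) + 5^5 + 1|_5 = 18751 ⇒ 18750

17469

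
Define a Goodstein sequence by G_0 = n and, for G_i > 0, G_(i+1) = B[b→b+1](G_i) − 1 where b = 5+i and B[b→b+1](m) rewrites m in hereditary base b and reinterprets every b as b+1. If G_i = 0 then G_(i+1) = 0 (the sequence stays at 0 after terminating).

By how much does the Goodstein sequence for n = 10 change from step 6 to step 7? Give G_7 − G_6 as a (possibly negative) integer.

0

G_0 = 10. HB_5(10) = 2·5. Bump = 12. G_1 = 11.
G_1 = 11. HB_6(11) = 6 + 5. Bump = 12. G_2 = 11.
G_2 = 11. HB_7(11) = 7 + 4. Bump = 12. G_3 = 11.
G_3 = 11. HB_8(11) = 8 + 3. Bump = 12. G_4 = 11.
G_4 = 11. HB_9(11) = 9 + 2. Bump = 12. G_5 = 11.
G_5 = 11. HB_10(11) = 10 + 1. Bump = 12. G_6 = 11.
G_6 = 11. HB_11(11) = 11. Bump = 12. G_7 = 11.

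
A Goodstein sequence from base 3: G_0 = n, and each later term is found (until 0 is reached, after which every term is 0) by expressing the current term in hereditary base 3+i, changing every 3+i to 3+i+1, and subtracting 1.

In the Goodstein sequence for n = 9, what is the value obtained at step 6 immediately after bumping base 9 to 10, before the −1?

step 0: 9 = 3^2; sub 4 for 3: 4^2; = 16; G_1 = 16−1 = 15
step 1: 15 = 3·4 + 3; sub 5 for 4: 3·5 + 3; = 18; G_2 = 18−1 = 17
step 2: 17 = 3·5 + 2; sub 6 for 5: 3·6 + 2; = 20; G_3 = 20−1 = 19
step 3: 19 = 3·6 + 1; sub 7 for 6: 3·7 + 1; = 22; G_4 = 22−1 = 21
step 4: 21 = 3·7; sub 8 for 7: 3·8; = 24; G_5 = 24−1 = 23
step 5: 23 = 2·8 + 7; sub 9 for 8: 2·9 + 7; = 25; G_6 = 25−1 = 24

26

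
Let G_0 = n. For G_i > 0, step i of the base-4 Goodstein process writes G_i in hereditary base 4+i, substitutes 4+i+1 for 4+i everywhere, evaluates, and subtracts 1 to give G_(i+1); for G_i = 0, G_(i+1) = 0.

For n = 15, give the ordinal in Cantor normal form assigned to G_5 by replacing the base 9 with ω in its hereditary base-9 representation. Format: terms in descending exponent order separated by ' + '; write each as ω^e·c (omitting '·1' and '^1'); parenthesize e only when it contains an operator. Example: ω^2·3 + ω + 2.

(0) 15|_4 = 3·4 + 3 ↦ 3·5 + 3|_5 = 18 ⇒ 17
(1) 17|_5 = 3·5 + 2 ↦ 3·6 + 2|_6 = 20 ⇒ 19
(2) 19|_6 = 3·6 + 1 ↦ 3·7 + 1|_7 = 22 ⇒ 21
(3) 21|_7 = 3·7 ↦ 3·8|_8 = 24 ⇒ 23
(4) 23|_8 = 2·8 + 7 ↦ 2·9 + 7|_9 = 25 ⇒ 24
(5) 24|_9 = 2·9 + 6 ↦ 2·10 + 6|_10 = 26 ⇒ 25

ω·2 + 6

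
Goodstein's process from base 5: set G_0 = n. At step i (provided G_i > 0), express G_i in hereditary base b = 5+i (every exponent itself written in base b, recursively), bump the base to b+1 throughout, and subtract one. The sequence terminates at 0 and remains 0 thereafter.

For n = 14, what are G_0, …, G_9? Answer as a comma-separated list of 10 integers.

14 —HB5→ 2·5 + 4 —bump→ 2·6 + 4 = 16 —(−1)→ 15
15 —HB6→ 2·6 + 3 —bump→ 2·7 + 3 = 17 —(−1)→ 16
16 —HB7→ 2·7 + 2 —bump→ 2·8 + 2 = 18 —(−1)→ 17
17 —HB8→ 2·8 + 1 —bump→ 2·9 + 1 = 19 —(−1)→ 18
18 —HB9→ 2·9 —bump→ 2·10 = 20 —(−1)→ 19
19 —HB10→ 10 + 9 —bump→ 11 + 9 = 20 —(−1)→ 19
19 —HB11→ 11 + 8 —bump→ 12 + 8 = 20 —(−1)→ 19
19 —HB12→ 12 + 7 —bump→ 13 + 7 = 20 —(−1)→ 19
19 —HB13→ 13 + 6 —bump→ 14 + 6 = 20 —(−1)→ 19

14, 15, 16, 17, 18, 19, 19, 19, 19, 19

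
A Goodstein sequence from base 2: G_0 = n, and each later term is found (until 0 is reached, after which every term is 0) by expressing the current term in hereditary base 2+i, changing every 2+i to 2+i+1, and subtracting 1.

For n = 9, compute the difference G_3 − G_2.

8819

G_0=9  [base 2] 2^(2 + 1) + 1  →[2↦3]→  3^(3 + 1) + 1 = 82  −1 ⇒ G_1=81
G_1=81  [base 3] 3^(3 + 1)  →[3↦4]→  4^(4 + 1) = 1024  −1 ⇒ G_2=1023
G_2=1023  [base 4] 3·4^4 + 3·4^3 + 3·4^2 + 3·4 + 3  →[4↦5]→  3·5^5 + 3·5^3 + 3·5^2 + 3·5 + 3 = 9843  −1 ⇒ G_3=9842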